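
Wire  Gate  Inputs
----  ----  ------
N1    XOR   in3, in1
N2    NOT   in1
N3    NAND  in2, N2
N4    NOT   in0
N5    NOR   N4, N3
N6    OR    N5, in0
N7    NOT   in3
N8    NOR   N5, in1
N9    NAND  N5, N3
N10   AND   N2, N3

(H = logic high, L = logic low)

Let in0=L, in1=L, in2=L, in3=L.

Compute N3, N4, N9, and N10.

N3 = H, N4 = H, N9 = H, N10 = H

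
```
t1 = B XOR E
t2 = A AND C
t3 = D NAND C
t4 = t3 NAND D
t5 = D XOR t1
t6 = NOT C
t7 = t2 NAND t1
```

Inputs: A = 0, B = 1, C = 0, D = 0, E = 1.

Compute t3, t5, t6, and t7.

t1 = B XOR E = 1 XOR 1 = 0
t2 = A AND C = 0 AND 0 = 0
t3 = D NAND C = 0 NAND 0 = 1
t5 = D XOR t1 = 0 XOR 0 = 0
t6 = NOT C = NOT 0 = 1
t7 = t2 NAND t1 = 0 NAND 0 = 1

t3 = 1; t5 = 0; t6 = 1; t7 = 1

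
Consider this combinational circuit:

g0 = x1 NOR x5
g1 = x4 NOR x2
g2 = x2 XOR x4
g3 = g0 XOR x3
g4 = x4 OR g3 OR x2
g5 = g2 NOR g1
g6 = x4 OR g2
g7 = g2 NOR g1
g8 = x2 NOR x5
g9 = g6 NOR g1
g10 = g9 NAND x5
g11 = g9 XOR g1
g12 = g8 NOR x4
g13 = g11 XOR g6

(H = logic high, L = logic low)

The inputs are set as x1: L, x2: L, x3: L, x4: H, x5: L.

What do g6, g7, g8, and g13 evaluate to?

g6 = H, g7 = L, g8 = H, g13 = H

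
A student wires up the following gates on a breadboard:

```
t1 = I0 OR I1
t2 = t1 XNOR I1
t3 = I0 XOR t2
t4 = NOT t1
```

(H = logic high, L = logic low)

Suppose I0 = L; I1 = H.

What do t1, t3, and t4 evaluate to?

t1 = I0 OR I1 = L OR H = H
t2 = t1 XNOR I1 = H XNOR H = H
t3 = I0 XOR t2 = L XOR H = H
t4 = NOT t1 = NOT H = L

t1 = H, t3 = H, t4 = L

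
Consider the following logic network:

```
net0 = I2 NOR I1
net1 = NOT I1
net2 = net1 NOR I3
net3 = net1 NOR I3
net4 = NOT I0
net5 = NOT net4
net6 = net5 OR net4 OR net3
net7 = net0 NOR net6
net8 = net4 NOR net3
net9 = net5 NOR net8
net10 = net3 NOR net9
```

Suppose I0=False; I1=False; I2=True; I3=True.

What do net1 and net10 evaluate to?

net1 = NOT I1 = NOT False = True
net3 = net1 NOR I3 = True NOR True = False
net4 = NOT I0 = NOT False = True
net5 = NOT net4 = NOT True = False
net8 = net4 NOR net3 = True NOR False = False
net9 = net5 NOR net8 = False NOR False = True
net10 = net3 NOR net9 = False NOR True = False

net1 = True; net10 = False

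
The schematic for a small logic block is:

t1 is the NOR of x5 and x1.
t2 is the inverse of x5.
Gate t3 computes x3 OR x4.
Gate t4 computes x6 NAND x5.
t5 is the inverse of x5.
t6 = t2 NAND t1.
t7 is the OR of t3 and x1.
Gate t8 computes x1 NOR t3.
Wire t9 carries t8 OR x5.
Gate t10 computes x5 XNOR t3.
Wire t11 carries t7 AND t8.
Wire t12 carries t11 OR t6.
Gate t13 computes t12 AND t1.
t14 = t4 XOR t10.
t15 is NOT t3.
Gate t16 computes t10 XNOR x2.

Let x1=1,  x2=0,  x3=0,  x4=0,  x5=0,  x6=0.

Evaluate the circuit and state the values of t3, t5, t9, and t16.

t3 = x3 OR x4 = 0 OR 0 = 0
t5 = NOT x5 = NOT 0 = 1
t8 = x1 NOR t3 = 1 NOR 0 = 0
t9 = t8 OR x5 = 0 OR 0 = 0
t10 = x5 XNOR t3 = 0 XNOR 0 = 1
t16 = t10 XNOR x2 = 1 XNOR 0 = 0

t3 = 0, t5 = 1, t9 = 0, t16 = 0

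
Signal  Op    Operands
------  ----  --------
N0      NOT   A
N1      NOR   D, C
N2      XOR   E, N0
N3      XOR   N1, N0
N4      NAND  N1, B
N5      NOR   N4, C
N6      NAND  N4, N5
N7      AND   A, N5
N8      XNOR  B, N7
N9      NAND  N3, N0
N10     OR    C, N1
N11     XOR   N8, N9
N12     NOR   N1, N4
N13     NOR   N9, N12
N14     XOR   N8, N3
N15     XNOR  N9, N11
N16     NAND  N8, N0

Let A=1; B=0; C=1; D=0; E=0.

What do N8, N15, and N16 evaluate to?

N8 = 1, N15 = 0, N16 = 1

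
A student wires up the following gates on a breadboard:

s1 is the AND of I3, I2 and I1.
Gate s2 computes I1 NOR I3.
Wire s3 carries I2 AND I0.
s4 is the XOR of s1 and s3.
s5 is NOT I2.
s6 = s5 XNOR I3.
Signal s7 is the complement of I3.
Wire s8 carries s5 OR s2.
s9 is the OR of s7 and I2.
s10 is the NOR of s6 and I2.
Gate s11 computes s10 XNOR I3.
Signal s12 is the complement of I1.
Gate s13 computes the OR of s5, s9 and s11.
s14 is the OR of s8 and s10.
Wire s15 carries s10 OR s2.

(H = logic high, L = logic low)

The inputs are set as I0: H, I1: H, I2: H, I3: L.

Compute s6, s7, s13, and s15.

s6 = H, s7 = H, s13 = H, s15 = L

s2 = I1 NOR I3 = H NOR L = L
s5 = NOT I2 = NOT H = L
s6 = s5 XNOR I3 = L XNOR L = H
s7 = NOT I3 = NOT L = H
s9 = s7 OR I2 = H OR H = H
s10 = s6 NOR I2 = H NOR H = L
s11 = s10 XNOR I3 = L XNOR L = H
s13 = s5 OR s9 OR s11 = L OR H OR H = H
s15 = s10 OR s2 = L OR L = L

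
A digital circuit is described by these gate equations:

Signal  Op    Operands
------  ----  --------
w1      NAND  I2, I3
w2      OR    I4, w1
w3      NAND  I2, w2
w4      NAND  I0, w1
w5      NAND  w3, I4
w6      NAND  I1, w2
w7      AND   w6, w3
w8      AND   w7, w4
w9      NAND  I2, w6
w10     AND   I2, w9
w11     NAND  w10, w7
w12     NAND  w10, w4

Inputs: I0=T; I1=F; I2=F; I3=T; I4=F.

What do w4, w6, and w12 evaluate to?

w4 = F, w6 = T, w12 = T

w1 = I2 NAND I3 = F NAND T = T
w2 = I4 OR w1 = F OR T = T
w4 = I0 NAND w1 = T NAND T = F
w6 = I1 NAND w2 = F NAND T = T
w9 = I2 NAND w6 = F NAND T = T
w10 = I2 AND w9 = F AND T = F
w12 = w10 NAND w4 = F NAND F = T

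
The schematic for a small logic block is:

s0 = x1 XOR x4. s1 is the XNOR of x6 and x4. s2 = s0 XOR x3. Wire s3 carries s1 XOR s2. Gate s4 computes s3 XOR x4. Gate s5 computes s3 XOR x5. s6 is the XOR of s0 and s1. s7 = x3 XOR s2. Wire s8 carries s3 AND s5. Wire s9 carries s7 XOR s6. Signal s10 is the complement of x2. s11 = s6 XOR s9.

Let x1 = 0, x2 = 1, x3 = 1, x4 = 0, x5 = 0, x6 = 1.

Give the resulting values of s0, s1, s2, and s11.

s0 = x1 XOR x4 = 0 XOR 0 = 0
s1 = x6 XNOR x4 = 1 XNOR 0 = 0
s2 = s0 XOR x3 = 0 XOR 1 = 1
s6 = s0 XOR s1 = 0 XOR 0 = 0
s7 = x3 XOR s2 = 1 XOR 1 = 0
s9 = s7 XOR s6 = 0 XOR 0 = 0
s11 = s6 XOR s9 = 0 XOR 0 = 0

s0 = 0, s1 = 0, s2 = 1, s11 = 0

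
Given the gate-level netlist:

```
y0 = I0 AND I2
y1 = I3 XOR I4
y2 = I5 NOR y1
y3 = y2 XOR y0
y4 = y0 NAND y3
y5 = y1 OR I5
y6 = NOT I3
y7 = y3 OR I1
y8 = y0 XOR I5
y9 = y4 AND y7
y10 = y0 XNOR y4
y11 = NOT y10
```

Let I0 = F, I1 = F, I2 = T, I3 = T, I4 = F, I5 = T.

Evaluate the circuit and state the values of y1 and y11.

y1 = T  y11 = T

y0 = I0 AND I2 = F AND T = F
y1 = I3 XOR I4 = T XOR F = T
y2 = I5 NOR y1 = T NOR T = F
y3 = y2 XOR y0 = F XOR F = F
y4 = y0 NAND y3 = F NAND F = T
y10 = y0 XNOR y4 = F XNOR T = F
y11 = NOT y10 = NOT F = T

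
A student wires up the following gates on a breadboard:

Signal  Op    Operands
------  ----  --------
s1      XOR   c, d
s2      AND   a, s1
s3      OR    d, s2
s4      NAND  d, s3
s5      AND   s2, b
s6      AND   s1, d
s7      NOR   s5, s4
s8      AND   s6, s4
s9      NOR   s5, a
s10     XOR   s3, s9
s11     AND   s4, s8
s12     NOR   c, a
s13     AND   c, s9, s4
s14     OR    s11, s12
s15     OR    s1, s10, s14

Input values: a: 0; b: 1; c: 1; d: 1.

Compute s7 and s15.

s7 = 1  s15 = 0

s1 = c XOR d = 1 XOR 1 = 0
s2 = a AND s1 = 0 AND 0 = 0
s3 = d OR s2 = 1 OR 0 = 1
s4 = d NAND s3 = 1 NAND 1 = 0
s5 = s2 AND b = 0 AND 1 = 0
s6 = s1 AND d = 0 AND 1 = 0
s7 = s5 NOR s4 = 0 NOR 0 = 1
s8 = s6 AND s4 = 0 AND 0 = 0
s9 = s5 NOR a = 0 NOR 0 = 1
s10 = s3 XOR s9 = 1 XOR 1 = 0
s11 = s4 AND s8 = 0 AND 0 = 0
s12 = c NOR a = 1 NOR 0 = 0
s14 = s11 OR s12 = 0 OR 0 = 0
s15 = s1 OR s10 OR s14 = 0 OR 0 OR 0 = 0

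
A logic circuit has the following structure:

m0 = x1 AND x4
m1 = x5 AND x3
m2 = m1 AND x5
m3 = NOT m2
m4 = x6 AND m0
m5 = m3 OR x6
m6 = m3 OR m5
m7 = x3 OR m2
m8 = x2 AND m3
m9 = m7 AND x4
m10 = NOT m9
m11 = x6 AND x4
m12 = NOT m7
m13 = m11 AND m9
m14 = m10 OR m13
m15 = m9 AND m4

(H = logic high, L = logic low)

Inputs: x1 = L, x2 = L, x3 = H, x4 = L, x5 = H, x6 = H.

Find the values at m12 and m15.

m0 = x1 AND x4 = L AND L = L
m1 = x5 AND x3 = H AND H = H
m2 = m1 AND x5 = H AND H = H
m4 = x6 AND m0 = H AND L = L
m7 = x3 OR m2 = H OR H = H
m9 = m7 AND x4 = H AND L = L
m12 = NOT m7 = NOT H = L
m15 = m9 AND m4 = L AND L = L

m12 = L; m15 = L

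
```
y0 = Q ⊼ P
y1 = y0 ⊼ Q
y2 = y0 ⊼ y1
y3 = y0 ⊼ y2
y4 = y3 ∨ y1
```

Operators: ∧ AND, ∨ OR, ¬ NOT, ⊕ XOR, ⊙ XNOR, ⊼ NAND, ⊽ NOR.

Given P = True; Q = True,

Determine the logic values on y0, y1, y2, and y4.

y0 = False, y1 = True, y2 = True, y4 = True

y0 = Q NAND P = True NAND True = False
y1 = y0 NAND Q = False NAND True = True
y2 = y0 NAND y1 = False NAND True = True
y3 = y0 NAND y2 = False NAND True = True
y4 = y3 OR y1 = True OR True = True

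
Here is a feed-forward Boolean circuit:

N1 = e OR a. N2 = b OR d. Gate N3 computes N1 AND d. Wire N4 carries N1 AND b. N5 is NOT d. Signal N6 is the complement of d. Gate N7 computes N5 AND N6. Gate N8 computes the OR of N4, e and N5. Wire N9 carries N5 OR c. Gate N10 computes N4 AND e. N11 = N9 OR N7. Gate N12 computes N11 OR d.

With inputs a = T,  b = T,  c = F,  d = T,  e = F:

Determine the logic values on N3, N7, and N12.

N1 = e OR a = F OR T = T
N3 = N1 AND d = T AND T = T
N5 = NOT d = NOT T = F
N6 = NOT d = NOT T = F
N7 = N5 AND N6 = F AND F = F
N9 = N5 OR c = F OR F = F
N11 = N9 OR N7 = F OR F = F
N12 = N11 OR d = F OR T = T

N3 = T, N7 = F, N12 = T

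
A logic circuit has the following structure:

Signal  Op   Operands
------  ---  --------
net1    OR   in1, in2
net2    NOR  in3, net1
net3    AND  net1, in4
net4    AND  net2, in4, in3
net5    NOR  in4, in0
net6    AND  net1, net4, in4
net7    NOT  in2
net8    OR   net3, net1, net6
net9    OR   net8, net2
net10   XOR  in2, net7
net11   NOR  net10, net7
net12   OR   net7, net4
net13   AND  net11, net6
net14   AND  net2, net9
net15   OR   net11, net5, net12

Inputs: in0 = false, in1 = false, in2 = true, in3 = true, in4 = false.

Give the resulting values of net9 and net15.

net9 = true; net15 = true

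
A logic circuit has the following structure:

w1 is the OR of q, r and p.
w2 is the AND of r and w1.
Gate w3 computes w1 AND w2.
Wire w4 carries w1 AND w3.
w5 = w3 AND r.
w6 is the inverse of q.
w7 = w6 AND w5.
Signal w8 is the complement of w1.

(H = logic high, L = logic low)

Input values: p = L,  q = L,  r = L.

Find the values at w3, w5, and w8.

w1 = q OR r OR p = L OR L OR L = L
w2 = r AND w1 = L AND L = L
w3 = w1 AND w2 = L AND L = L
w5 = w3 AND r = L AND L = L
w8 = NOT w1 = NOT L = H

w3 = L, w5 = L, w8 = H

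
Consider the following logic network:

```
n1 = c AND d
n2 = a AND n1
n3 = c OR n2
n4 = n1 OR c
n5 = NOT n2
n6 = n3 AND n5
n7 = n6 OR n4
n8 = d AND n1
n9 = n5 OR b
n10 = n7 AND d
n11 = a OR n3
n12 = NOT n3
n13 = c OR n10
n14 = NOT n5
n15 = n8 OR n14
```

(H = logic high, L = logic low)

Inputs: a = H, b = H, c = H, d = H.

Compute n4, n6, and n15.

n4 = H; n6 = L; n15 = H

n1 = c AND d = H AND H = H
n2 = a AND n1 = H AND H = H
n3 = c OR n2 = H OR H = H
n4 = n1 OR c = H OR H = H
n5 = NOT n2 = NOT H = L
n6 = n3 AND n5 = H AND L = L
n8 = d AND n1 = H AND H = H
n14 = NOT n5 = NOT L = H
n15 = n8 OR n14 = H OR H = H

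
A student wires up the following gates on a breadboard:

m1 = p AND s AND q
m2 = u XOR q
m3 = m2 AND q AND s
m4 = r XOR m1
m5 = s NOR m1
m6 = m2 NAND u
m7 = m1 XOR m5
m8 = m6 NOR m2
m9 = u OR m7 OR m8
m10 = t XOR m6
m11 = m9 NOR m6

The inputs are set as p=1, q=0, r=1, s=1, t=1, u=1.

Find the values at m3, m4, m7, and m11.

m3 = 0; m4 = 1; m7 = 0; m11 = 0

m1 = p AND s AND q = 1 AND 1 AND 0 = 0
m2 = u XOR q = 1 XOR 0 = 1
m3 = m2 AND q AND s = 1 AND 0 AND 1 = 0
m4 = r XOR m1 = 1 XOR 0 = 1
m5 = s NOR m1 = 1 NOR 0 = 0
m6 = m2 NAND u = 1 NAND 1 = 0
m7 = m1 XOR m5 = 0 XOR 0 = 0
m8 = m6 NOR m2 = 0 NOR 1 = 0
m9 = u OR m7 OR m8 = 1 OR 0 OR 0 = 1
m11 = m9 NOR m6 = 1 NOR 0 = 0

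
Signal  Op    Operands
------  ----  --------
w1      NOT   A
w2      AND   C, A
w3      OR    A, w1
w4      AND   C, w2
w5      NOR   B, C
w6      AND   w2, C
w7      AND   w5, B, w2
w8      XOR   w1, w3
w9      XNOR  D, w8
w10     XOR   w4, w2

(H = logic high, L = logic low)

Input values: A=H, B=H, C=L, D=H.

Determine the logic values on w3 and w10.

w3 = H, w10 = L

w1 = NOT A = NOT H = L
w2 = C AND A = L AND H = L
w3 = A OR w1 = H OR L = H
w4 = C AND w2 = L AND L = L
w10 = w4 XOR w2 = L XOR L = L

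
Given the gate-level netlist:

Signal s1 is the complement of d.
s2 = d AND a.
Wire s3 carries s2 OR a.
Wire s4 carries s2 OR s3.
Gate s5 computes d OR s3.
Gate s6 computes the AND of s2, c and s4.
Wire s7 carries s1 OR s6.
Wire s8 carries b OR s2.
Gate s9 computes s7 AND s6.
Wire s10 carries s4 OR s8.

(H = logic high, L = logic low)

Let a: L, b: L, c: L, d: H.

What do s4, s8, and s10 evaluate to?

s2 = d AND a = H AND L = L
s3 = s2 OR a = L OR L = L
s4 = s2 OR s3 = L OR L = L
s8 = b OR s2 = L OR L = L
s10 = s4 OR s8 = L OR L = L

s4 = L  s8 = L  s10 = L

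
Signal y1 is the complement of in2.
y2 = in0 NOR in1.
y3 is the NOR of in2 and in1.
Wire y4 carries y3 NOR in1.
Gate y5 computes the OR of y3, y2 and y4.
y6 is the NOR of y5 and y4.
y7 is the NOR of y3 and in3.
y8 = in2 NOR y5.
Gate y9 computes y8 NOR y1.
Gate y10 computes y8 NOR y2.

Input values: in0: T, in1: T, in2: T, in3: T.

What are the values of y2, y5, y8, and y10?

y2 = in0 NOR in1 = T NOR T = F
y3 = in2 NOR in1 = T NOR T = F
y4 = y3 NOR in1 = F NOR T = F
y5 = y3 OR y2 OR y4 = F OR F OR F = F
y8 = in2 NOR y5 = T NOR F = F
y10 = y8 NOR y2 = F NOR F = T

y2 = F; y5 = F; y8 = F; y10 = T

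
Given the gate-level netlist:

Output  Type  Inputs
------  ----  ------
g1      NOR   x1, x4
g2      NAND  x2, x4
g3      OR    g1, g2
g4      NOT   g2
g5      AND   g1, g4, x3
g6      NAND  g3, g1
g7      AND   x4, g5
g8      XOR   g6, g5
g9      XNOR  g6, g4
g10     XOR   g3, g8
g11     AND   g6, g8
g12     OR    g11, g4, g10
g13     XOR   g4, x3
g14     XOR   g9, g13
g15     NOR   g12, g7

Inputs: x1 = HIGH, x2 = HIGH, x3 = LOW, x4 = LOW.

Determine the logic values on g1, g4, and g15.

g1 = LOW, g4 = LOW, g15 = LOW

g1 = x1 NOR x4 = HIGH NOR LOW = LOW
g2 = x2 NAND x4 = HIGH NAND LOW = HIGH
g3 = g1 OR g2 = LOW OR HIGH = HIGH
g4 = NOT g2 = NOT HIGH = LOW
g5 = g1 AND g4 AND x3 = LOW AND LOW AND LOW = LOW
g6 = g3 NAND g1 = HIGH NAND LOW = HIGH
g7 = x4 AND g5 = LOW AND LOW = LOW
g8 = g6 XOR g5 = HIGH XOR LOW = HIGH
g10 = g3 XOR g8 = HIGH XOR HIGH = LOW
g11 = g6 AND g8 = HIGH AND HIGH = HIGH
g12 = g11 OR g4 OR g10 = HIGH OR LOW OR LOW = HIGH
g15 = g12 NOR g7 = HIGH NOR LOW = LOW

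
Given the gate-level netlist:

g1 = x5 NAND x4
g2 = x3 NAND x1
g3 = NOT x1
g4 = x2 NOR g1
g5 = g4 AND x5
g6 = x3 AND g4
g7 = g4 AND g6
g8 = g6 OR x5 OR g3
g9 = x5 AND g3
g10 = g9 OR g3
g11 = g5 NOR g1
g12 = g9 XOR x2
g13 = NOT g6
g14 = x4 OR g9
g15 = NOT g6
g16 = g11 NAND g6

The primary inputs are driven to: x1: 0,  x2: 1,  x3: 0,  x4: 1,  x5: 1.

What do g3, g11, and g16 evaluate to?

g1 = x5 NAND x4 = 1 NAND 1 = 0
g3 = NOT x1 = NOT 0 = 1
g4 = x2 NOR g1 = 1 NOR 0 = 0
g5 = g4 AND x5 = 0 AND 1 = 0
g6 = x3 AND g4 = 0 AND 0 = 0
g11 = g5 NOR g1 = 0 NOR 0 = 1
g16 = g11 NAND g6 = 1 NAND 0 = 1

g3 = 1, g11 = 1, g16 = 1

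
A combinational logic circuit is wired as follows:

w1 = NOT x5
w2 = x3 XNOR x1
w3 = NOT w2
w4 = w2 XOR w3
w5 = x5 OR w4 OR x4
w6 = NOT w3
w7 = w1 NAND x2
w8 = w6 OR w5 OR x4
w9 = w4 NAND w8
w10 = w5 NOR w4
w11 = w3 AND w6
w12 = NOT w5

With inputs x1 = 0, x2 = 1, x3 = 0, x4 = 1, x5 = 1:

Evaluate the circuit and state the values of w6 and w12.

w6 = 1; w12 = 0

w2 = x3 XNOR x1 = 0 XNOR 0 = 1
w3 = NOT w2 = NOT 1 = 0
w4 = w2 XOR w3 = 1 XOR 0 = 1
w5 = x5 OR w4 OR x4 = 1 OR 1 OR 1 = 1
w6 = NOT w3 = NOT 0 = 1
w12 = NOT w5 = NOT 1 = 0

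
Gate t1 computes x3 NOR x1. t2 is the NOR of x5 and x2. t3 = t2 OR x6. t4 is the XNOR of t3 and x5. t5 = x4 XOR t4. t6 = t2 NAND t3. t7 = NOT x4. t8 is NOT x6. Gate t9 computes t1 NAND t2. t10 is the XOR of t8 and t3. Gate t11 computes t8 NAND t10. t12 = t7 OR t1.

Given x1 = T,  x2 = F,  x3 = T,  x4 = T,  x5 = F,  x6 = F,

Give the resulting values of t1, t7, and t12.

t1 = x3 NOR x1 = T NOR T = F
t7 = NOT x4 = NOT T = F
t12 = t7 OR t1 = F OR F = F

t1 = F, t7 = F, t12 = F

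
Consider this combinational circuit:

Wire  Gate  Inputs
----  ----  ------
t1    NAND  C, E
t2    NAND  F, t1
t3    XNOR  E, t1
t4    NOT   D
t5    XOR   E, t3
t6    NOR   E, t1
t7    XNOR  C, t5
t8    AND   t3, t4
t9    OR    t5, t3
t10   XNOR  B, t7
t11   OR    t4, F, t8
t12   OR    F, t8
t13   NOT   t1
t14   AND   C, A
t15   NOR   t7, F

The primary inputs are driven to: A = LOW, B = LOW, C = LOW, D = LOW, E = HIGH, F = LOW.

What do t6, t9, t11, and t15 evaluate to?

t6 = LOW; t9 = HIGH; t11 = HIGH; t15 = LOW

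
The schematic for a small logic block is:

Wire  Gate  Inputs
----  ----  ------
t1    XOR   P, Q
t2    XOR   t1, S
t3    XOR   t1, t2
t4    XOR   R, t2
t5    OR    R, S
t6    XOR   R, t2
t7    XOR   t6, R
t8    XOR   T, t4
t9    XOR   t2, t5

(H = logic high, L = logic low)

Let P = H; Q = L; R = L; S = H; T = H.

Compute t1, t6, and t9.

t1 = P XOR Q = H XOR L = H
t2 = t1 XOR S = H XOR H = L
t5 = R OR S = L OR H = H
t6 = R XOR t2 = L XOR L = L
t9 = t2 XOR t5 = L XOR H = H

t1 = H, t6 = L, t9 = H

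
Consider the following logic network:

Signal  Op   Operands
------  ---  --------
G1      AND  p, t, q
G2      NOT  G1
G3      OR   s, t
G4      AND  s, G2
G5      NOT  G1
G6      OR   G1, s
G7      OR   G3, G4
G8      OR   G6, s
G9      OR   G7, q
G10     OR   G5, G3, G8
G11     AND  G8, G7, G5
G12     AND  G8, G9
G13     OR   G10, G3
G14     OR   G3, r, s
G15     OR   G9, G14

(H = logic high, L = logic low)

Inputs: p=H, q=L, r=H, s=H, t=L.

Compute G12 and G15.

G12 = H, G15 = H

G1 = p AND t AND q = H AND L AND L = L
G2 = NOT G1 = NOT L = H
G3 = s OR t = H OR L = H
G4 = s AND G2 = H AND H = H
G6 = G1 OR s = L OR H = H
G7 = G3 OR G4 = H OR H = H
G8 = G6 OR s = H OR H = H
G9 = G7 OR q = H OR L = H
G12 = G8 AND G9 = H AND H = H
G14 = G3 OR r OR s = H OR H OR H = H
G15 = G9 OR G14 = H OR H = H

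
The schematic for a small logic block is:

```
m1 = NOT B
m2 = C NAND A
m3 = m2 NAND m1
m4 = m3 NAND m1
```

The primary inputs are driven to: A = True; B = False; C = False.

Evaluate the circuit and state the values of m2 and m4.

m2 = True  m4 = True

m1 = NOT B = NOT False = True
m2 = C NAND A = False NAND True = True
m3 = m2 NAND m1 = True NAND True = False
m4 = m3 NAND m1 = False NAND True = True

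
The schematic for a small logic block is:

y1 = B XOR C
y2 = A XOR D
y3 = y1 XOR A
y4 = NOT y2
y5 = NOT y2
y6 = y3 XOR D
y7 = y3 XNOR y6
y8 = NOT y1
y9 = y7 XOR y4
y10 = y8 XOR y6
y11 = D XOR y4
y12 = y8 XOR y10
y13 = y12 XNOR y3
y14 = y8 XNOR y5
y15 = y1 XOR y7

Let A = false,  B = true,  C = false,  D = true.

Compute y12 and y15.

y12 = false  y15 = true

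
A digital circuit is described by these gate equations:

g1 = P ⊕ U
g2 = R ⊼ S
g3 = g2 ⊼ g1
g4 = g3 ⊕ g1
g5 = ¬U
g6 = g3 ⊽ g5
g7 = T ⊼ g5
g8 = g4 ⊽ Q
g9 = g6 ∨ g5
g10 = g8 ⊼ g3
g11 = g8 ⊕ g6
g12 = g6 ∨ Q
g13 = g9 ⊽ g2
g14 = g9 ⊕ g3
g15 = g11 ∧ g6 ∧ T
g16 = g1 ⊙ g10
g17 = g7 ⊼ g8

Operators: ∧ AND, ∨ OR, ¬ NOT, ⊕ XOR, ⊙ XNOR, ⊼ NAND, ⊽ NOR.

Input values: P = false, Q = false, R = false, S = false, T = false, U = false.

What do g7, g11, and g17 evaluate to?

g1 = P XOR U = false XOR false = false
g2 = R NAND S = false NAND false = true
g3 = g2 NAND g1 = true NAND false = true
g4 = g3 XOR g1 = true XOR false = true
g5 = NOT U = NOT false = true
g6 = g3 NOR g5 = true NOR true = false
g7 = T NAND g5 = false NAND true = true
g8 = g4 NOR Q = true NOR false = false
g11 = g8 XOR g6 = false XOR false = false
g17 = g7 NAND g8 = true NAND false = true

g7 = true, g11 = false, g17 = true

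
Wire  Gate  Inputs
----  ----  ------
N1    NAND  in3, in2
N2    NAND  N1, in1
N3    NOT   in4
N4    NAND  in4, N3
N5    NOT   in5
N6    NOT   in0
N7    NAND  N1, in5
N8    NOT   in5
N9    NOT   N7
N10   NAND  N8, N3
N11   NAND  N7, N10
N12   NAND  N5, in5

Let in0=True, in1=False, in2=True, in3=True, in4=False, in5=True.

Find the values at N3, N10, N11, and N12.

N3 = True, N10 = True, N11 = False, N12 = True

N1 = in3 NAND in2 = True NAND True = False
N3 = NOT in4 = NOT False = True
N5 = NOT in5 = NOT True = False
N7 = N1 NAND in5 = False NAND True = True
N8 = NOT in5 = NOT True = False
N10 = N8 NAND N3 = False NAND True = True
N11 = N7 NAND N10 = True NAND True = False
N12 = N5 NAND in5 = False NAND True = True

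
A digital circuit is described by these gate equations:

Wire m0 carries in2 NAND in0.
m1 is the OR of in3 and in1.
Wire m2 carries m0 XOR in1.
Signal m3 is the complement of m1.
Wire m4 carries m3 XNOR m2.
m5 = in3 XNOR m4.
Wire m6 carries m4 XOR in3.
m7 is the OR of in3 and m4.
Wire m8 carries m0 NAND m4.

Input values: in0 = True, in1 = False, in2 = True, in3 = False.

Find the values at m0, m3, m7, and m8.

m0 = in2 NAND in0 = True NAND True = False
m1 = in3 OR in1 = False OR False = False
m2 = m0 XOR in1 = False XOR False = False
m3 = NOT m1 = NOT False = True
m4 = m3 XNOR m2 = True XNOR False = False
m7 = in3 OR m4 = False OR False = False
m8 = m0 NAND m4 = False NAND False = True

m0 = False, m3 = True, m7 = False, m8 = True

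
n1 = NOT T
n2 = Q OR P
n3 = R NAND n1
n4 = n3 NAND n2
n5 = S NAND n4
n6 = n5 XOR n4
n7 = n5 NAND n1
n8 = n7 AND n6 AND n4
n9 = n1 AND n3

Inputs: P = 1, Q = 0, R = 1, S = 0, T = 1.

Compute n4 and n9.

n1 = NOT T = NOT 1 = 0
n2 = Q OR P = 0 OR 1 = 1
n3 = R NAND n1 = 1 NAND 0 = 1
n4 = n3 NAND n2 = 1 NAND 1 = 0
n9 = n1 AND n3 = 0 AND 1 = 0

n4 = 0, n9 = 0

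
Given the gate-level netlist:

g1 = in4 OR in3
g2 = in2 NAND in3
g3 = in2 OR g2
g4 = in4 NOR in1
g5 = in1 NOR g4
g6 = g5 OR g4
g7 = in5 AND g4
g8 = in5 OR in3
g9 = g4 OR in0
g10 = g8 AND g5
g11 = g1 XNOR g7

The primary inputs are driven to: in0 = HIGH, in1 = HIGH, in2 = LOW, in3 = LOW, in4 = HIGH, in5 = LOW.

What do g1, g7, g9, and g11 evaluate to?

g1 = in4 OR in3 = HIGH OR LOW = HIGH
g4 = in4 NOR in1 = HIGH NOR HIGH = LOW
g7 = in5 AND g4 = LOW AND LOW = LOW
g9 = g4 OR in0 = LOW OR HIGH = HIGH
g11 = g1 XNOR g7 = HIGH XNOR LOW = LOW

g1 = HIGH; g7 = LOW; g9 = HIGH; g11 = LOW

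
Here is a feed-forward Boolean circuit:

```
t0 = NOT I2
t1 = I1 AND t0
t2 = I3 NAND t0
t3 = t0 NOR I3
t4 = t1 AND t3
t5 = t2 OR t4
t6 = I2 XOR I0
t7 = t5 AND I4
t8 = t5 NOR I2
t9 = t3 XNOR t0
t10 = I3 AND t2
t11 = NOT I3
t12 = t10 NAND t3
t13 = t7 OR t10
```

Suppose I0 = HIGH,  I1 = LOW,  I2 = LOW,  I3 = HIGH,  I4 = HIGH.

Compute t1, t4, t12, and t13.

t1 = LOW, t4 = LOW, t12 = HIGH, t13 = LOW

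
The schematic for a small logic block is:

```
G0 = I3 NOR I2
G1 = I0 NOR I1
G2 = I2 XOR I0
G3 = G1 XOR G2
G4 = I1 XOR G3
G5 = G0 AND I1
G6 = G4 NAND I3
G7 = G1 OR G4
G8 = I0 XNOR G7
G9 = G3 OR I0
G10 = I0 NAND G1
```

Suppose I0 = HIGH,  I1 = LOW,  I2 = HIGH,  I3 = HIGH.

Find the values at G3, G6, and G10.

G1 = I0 NOR I1 = HIGH NOR LOW = LOW
G2 = I2 XOR I0 = HIGH XOR HIGH = LOW
G3 = G1 XOR G2 = LOW XOR LOW = LOW
G4 = I1 XOR G3 = LOW XOR LOW = LOW
G6 = G4 NAND I3 = LOW NAND HIGH = HIGH
G10 = I0 NAND G1 = HIGH NAND LOW = HIGH

G3 = LOW, G6 = HIGH, G10 = HIGH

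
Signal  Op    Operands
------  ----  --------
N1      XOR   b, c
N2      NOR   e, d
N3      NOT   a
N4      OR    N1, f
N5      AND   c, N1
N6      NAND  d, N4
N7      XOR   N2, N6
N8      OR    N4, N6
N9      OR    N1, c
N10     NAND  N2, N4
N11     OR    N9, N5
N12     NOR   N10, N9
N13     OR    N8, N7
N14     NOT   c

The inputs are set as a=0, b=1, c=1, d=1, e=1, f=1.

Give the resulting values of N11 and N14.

N11 = 1, N14 = 0

N1 = b XOR c = 1 XOR 1 = 0
N5 = c AND N1 = 1 AND 0 = 0
N9 = N1 OR c = 0 OR 1 = 1
N11 = N9 OR N5 = 1 OR 0 = 1
N14 = NOT c = NOT 1 = 0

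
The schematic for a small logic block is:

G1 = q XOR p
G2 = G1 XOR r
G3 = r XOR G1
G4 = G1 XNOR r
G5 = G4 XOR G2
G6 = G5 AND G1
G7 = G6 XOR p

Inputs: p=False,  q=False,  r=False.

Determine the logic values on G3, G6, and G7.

G3 = False; G6 = False; G7 = False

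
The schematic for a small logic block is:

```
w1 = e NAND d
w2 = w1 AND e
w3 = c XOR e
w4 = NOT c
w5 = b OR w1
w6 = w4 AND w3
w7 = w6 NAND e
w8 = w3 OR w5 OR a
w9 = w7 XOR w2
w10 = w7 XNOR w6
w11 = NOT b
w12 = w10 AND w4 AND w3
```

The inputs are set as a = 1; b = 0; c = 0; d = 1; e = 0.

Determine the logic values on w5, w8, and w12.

w1 = e NAND d = 0 NAND 1 = 1
w3 = c XOR e = 0 XOR 0 = 0
w4 = NOT c = NOT 0 = 1
w5 = b OR w1 = 0 OR 1 = 1
w6 = w4 AND w3 = 1 AND 0 = 0
w7 = w6 NAND e = 0 NAND 0 = 1
w8 = w3 OR w5 OR a = 0 OR 1 OR 1 = 1
w10 = w7 XNOR w6 = 1 XNOR 0 = 0
w12 = w10 AND w4 AND w3 = 0 AND 1 AND 0 = 0

w5 = 1  w8 = 1  w12 = 0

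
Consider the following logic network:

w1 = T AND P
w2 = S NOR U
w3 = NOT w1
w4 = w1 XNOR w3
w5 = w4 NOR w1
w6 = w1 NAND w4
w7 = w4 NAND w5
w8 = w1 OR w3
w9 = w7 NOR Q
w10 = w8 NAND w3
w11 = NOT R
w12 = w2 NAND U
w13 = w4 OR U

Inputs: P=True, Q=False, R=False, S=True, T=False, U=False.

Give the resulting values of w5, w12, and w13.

w5 = True  w12 = True  w13 = False

w1 = T AND P = False AND True = False
w2 = S NOR U = True NOR False = False
w3 = NOT w1 = NOT False = True
w4 = w1 XNOR w3 = False XNOR True = False
w5 = w4 NOR w1 = False NOR False = True
w12 = w2 NAND U = False NAND False = True
w13 = w4 OR U = False OR False = False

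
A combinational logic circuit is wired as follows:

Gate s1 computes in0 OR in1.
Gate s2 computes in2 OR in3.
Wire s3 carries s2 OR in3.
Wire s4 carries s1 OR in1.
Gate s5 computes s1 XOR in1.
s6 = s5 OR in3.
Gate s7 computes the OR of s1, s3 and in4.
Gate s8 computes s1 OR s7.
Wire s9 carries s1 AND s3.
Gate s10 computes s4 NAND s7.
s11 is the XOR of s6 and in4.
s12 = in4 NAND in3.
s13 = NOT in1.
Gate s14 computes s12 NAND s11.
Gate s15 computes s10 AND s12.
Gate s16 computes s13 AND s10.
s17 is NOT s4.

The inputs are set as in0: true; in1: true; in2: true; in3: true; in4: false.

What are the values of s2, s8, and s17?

s2 = true, s8 = true, s17 = false

s1 = in0 OR in1 = true OR true = true
s2 = in2 OR in3 = true OR true = true
s3 = s2 OR in3 = true OR true = true
s4 = s1 OR in1 = true OR true = true
s7 = s1 OR s3 OR in4 = true OR true OR false = true
s8 = s1 OR s7 = true OR true = true
s17 = NOT s4 = NOT true = false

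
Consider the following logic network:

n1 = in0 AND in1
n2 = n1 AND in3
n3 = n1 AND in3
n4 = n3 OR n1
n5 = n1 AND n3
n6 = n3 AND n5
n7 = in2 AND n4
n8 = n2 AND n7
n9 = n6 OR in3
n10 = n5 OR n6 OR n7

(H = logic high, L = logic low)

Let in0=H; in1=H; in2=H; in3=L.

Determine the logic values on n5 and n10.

n1 = in0 AND in1 = H AND H = H
n3 = n1 AND in3 = H AND L = L
n4 = n3 OR n1 = L OR H = H
n5 = n1 AND n3 = H AND L = L
n6 = n3 AND n5 = L AND L = L
n7 = in2 AND n4 = H AND H = H
n10 = n5 OR n6 OR n7 = L OR L OR H = H

n5 = L  n10 = H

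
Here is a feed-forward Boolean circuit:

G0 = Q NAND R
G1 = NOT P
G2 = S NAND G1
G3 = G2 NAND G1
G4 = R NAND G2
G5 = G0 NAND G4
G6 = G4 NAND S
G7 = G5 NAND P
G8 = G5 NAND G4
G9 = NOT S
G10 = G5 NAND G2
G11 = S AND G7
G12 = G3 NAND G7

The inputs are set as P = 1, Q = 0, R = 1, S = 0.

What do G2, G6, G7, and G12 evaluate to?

G0 = Q NAND R = 0 NAND 1 = 1
G1 = NOT P = NOT 1 = 0
G2 = S NAND G1 = 0 NAND 0 = 1
G3 = G2 NAND G1 = 1 NAND 0 = 1
G4 = R NAND G2 = 1 NAND 1 = 0
G5 = G0 NAND G4 = 1 NAND 0 = 1
G6 = G4 NAND S = 0 NAND 0 = 1
G7 = G5 NAND P = 1 NAND 1 = 0
G12 = G3 NAND G7 = 1 NAND 0 = 1

G2 = 1; G6 = 1; G7 = 0; G12 = 1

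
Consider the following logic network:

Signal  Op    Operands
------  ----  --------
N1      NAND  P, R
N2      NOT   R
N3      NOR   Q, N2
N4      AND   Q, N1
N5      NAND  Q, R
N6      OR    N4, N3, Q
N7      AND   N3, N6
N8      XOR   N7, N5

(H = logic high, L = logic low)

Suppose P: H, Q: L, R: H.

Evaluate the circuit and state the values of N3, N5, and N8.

N3 = H; N5 = H; N8 = L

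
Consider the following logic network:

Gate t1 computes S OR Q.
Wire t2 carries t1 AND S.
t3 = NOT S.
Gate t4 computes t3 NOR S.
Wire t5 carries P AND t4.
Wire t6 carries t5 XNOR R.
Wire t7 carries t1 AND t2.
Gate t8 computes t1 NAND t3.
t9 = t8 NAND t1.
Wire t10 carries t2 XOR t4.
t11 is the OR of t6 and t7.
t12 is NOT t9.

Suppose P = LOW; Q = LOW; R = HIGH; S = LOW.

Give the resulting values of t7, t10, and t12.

t1 = S OR Q = LOW OR LOW = LOW
t2 = t1 AND S = LOW AND LOW = LOW
t3 = NOT S = NOT LOW = HIGH
t4 = t3 NOR S = HIGH NOR LOW = LOW
t7 = t1 AND t2 = LOW AND LOW = LOW
t8 = t1 NAND t3 = LOW NAND HIGH = HIGH
t9 = t8 NAND t1 = HIGH NAND LOW = HIGH
t10 = t2 XOR t4 = LOW XOR LOW = LOW
t12 = NOT t9 = NOT HIGH = LOW

t7 = LOW, t10 = LOW, t12 = LOW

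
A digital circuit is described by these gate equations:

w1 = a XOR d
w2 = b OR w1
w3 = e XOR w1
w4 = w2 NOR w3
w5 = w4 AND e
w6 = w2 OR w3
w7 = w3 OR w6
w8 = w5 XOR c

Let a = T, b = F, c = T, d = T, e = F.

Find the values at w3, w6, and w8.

w3 = F, w6 = F, w8 = T

w1 = a XOR d = T XOR T = F
w2 = b OR w1 = F OR F = F
w3 = e XOR w1 = F XOR F = F
w4 = w2 NOR w3 = F NOR F = T
w5 = w4 AND e = T AND F = F
w6 = w2 OR w3 = F OR F = F
w8 = w5 XOR c = F XOR T = T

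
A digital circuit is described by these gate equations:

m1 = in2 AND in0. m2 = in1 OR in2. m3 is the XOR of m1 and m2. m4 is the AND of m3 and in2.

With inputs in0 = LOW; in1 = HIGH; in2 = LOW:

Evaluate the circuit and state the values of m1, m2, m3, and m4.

m1 = LOW; m2 = HIGH; m3 = HIGH; m4 = LOW

m1 = in2 AND in0 = LOW AND LOW = LOW
m2 = in1 OR in2 = HIGH OR LOW = HIGH
m3 = m1 XOR m2 = LOW XOR HIGH = HIGH
m4 = m3 AND in2 = HIGH AND LOW = LOW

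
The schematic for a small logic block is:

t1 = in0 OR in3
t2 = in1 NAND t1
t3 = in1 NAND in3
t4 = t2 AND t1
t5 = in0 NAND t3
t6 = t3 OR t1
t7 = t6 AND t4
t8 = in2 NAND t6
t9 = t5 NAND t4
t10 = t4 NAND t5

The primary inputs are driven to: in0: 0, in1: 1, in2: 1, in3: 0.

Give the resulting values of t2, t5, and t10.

t1 = in0 OR in3 = 0 OR 0 = 0
t2 = in1 NAND t1 = 1 NAND 0 = 1
t3 = in1 NAND in3 = 1 NAND 0 = 1
t4 = t2 AND t1 = 1 AND 0 = 0
t5 = in0 NAND t3 = 0 NAND 1 = 1
t10 = t4 NAND t5 = 0 NAND 1 = 1

t2 = 1  t5 = 1  t10 = 1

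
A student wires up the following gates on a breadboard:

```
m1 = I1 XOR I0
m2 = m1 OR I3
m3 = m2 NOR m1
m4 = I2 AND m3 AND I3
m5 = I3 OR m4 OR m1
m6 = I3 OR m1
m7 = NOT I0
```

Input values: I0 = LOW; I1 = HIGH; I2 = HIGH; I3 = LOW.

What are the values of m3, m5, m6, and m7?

m1 = I1 XOR I0 = HIGH XOR LOW = HIGH
m2 = m1 OR I3 = HIGH OR LOW = HIGH
m3 = m2 NOR m1 = HIGH NOR HIGH = LOW
m4 = I2 AND m3 AND I3 = HIGH AND LOW AND LOW = LOW
m5 = I3 OR m4 OR m1 = LOW OR LOW OR HIGH = HIGH
m6 = I3 OR m1 = LOW OR HIGH = HIGH
m7 = NOT I0 = NOT LOW = HIGH

m3 = LOW, m5 = HIGH, m6 = HIGH, m7 = HIGH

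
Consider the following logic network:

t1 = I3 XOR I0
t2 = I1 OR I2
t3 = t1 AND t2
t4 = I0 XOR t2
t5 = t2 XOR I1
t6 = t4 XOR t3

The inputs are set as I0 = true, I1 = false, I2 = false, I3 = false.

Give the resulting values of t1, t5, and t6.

t1 = I3 XOR I0 = false XOR true = true
t2 = I1 OR I2 = false OR false = false
t3 = t1 AND t2 = true AND false = false
t4 = I0 XOR t2 = true XOR false = true
t5 = t2 XOR I1 = false XOR false = false
t6 = t4 XOR t3 = true XOR false = true

t1 = true; t5 = false; t6 = true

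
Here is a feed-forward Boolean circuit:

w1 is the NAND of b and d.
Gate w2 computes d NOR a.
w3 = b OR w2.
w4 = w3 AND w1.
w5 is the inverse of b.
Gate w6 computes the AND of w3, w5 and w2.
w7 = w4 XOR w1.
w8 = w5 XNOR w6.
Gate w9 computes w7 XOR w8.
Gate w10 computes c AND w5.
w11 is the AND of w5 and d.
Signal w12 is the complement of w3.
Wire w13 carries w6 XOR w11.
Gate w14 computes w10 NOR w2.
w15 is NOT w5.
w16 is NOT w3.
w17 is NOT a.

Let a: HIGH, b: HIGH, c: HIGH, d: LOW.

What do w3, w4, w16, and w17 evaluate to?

w3 = HIGH, w4 = HIGH, w16 = LOW, w17 = LOW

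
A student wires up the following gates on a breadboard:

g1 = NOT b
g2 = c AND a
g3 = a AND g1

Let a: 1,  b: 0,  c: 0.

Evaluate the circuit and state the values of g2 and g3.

g2 = 0; g3 = 1

g1 = NOT b = NOT 0 = 1
g2 = c AND a = 0 AND 1 = 0
g3 = a AND g1 = 1 AND 1 = 1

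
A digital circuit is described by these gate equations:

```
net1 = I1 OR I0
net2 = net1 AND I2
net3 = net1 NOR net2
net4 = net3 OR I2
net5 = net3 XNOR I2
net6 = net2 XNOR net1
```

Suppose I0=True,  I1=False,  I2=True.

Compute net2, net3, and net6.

net2 = True  net3 = False  net6 = True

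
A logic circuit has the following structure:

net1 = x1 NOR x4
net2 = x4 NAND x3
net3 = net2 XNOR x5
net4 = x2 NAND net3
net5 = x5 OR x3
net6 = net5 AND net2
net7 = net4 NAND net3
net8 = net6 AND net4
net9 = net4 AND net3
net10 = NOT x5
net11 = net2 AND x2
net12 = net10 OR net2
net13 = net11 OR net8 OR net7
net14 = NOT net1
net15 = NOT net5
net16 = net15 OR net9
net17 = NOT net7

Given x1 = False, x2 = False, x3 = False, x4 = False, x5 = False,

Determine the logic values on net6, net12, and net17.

net2 = x4 NAND x3 = False NAND False = True
net3 = net2 XNOR x5 = True XNOR False = False
net4 = x2 NAND net3 = False NAND False = True
net5 = x5 OR x3 = False OR False = False
net6 = net5 AND net2 = False AND True = False
net7 = net4 NAND net3 = True NAND False = True
net10 = NOT x5 = NOT False = True
net12 = net10 OR net2 = True OR True = True
net17 = NOT net7 = NOT True = False

net6 = False, net12 = True, net17 = False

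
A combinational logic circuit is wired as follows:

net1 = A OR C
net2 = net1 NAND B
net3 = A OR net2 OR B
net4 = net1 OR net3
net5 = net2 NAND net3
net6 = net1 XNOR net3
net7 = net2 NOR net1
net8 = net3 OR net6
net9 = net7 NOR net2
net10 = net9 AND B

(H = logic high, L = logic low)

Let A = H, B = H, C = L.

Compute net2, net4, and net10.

net1 = A OR C = H OR L = H
net2 = net1 NAND B = H NAND H = L
net3 = A OR net2 OR B = H OR L OR H = H
net4 = net1 OR net3 = H OR H = H
net7 = net2 NOR net1 = L NOR H = L
net9 = net7 NOR net2 = L NOR L = H
net10 = net9 AND B = H AND H = H

net2 = L, net4 = H, net10 = H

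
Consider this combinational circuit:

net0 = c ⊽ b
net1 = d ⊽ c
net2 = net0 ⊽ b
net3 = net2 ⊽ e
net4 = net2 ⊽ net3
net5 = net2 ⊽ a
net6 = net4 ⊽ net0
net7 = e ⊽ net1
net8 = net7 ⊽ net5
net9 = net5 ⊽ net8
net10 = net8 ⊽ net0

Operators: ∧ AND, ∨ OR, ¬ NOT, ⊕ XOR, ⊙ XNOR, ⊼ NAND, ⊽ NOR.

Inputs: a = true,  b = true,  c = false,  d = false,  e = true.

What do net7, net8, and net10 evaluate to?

net0 = c NOR b = false NOR true = false
net1 = d NOR c = false NOR false = true
net2 = net0 NOR b = false NOR true = false
net5 = net2 NOR a = false NOR true = false
net7 = e NOR net1 = true NOR true = false
net8 = net7 NOR net5 = false NOR false = true
net10 = net8 NOR net0 = true NOR false = false

net7 = false, net8 = true, net10 = false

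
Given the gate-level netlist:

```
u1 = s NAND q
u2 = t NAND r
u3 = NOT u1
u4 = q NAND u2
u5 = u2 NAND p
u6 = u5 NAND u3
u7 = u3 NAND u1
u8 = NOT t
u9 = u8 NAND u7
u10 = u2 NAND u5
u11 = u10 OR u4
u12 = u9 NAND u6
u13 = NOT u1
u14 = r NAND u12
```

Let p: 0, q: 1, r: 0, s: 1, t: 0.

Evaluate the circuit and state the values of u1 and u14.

u1 = s NAND q = 1 NAND 1 = 0
u2 = t NAND r = 0 NAND 0 = 1
u3 = NOT u1 = NOT 0 = 1
u5 = u2 NAND p = 1 NAND 0 = 1
u6 = u5 NAND u3 = 1 NAND 1 = 0
u7 = u3 NAND u1 = 1 NAND 0 = 1
u8 = NOT t = NOT 0 = 1
u9 = u8 NAND u7 = 1 NAND 1 = 0
u12 = u9 NAND u6 = 0 NAND 0 = 1
u14 = r NAND u12 = 0 NAND 1 = 1

u1 = 0, u14 = 1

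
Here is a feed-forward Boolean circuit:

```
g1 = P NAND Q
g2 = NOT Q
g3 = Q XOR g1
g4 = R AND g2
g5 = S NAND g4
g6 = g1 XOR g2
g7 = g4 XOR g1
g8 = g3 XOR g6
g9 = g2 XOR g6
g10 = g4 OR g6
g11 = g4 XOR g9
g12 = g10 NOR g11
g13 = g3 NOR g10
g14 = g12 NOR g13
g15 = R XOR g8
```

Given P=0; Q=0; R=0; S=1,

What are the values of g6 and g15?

g1 = P NAND Q = 0 NAND 0 = 1
g2 = NOT Q = NOT 0 = 1
g3 = Q XOR g1 = 0 XOR 1 = 1
g6 = g1 XOR g2 = 1 XOR 1 = 0
g8 = g3 XOR g6 = 1 XOR 0 = 1
g15 = R XOR g8 = 0 XOR 1 = 1

g6 = 0  g15 = 1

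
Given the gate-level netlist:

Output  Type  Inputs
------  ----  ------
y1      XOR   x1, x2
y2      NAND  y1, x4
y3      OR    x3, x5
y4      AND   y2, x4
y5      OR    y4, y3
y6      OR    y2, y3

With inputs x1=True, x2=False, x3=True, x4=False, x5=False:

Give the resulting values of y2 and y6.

y2 = True, y6 = True

y1 = x1 XOR x2 = True XOR False = True
y2 = y1 NAND x4 = True NAND False = True
y3 = x3 OR x5 = True OR False = True
y6 = y2 OR y3 = True OR True = True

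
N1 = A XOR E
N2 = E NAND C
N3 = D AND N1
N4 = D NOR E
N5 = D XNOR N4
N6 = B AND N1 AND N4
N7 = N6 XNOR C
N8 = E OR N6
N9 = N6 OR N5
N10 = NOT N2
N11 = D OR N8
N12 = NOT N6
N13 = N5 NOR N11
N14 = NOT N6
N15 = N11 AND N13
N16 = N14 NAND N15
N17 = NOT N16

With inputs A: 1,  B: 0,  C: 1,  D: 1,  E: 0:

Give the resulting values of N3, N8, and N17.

N3 = 1, N8 = 0, N17 = 0

N1 = A XOR E = 1 XOR 0 = 1
N3 = D AND N1 = 1 AND 1 = 1
N4 = D NOR E = 1 NOR 0 = 0
N5 = D XNOR N4 = 1 XNOR 0 = 0
N6 = B AND N1 AND N4 = 0 AND 1 AND 0 = 0
N8 = E OR N6 = 0 OR 0 = 0
N11 = D OR N8 = 1 OR 0 = 1
N13 = N5 NOR N11 = 0 NOR 1 = 0
N14 = NOT N6 = NOT 0 = 1
N15 = N11 AND N13 = 1 AND 0 = 0
N16 = N14 NAND N15 = 1 NAND 0 = 1
N17 = NOT N16 = NOT 1 = 0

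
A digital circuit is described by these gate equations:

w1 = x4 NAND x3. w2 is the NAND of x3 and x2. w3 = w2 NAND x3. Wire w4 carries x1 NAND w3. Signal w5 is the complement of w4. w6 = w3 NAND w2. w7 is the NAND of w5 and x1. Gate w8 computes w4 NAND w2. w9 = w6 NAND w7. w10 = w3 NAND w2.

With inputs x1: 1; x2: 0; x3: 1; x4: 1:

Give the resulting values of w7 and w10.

w7 = 1  w10 = 1

w2 = x3 NAND x2 = 1 NAND 0 = 1
w3 = w2 NAND x3 = 1 NAND 1 = 0
w4 = x1 NAND w3 = 1 NAND 0 = 1
w5 = NOT w4 = NOT 1 = 0
w7 = w5 NAND x1 = 0 NAND 1 = 1
w10 = w3 NAND w2 = 0 NAND 1 = 1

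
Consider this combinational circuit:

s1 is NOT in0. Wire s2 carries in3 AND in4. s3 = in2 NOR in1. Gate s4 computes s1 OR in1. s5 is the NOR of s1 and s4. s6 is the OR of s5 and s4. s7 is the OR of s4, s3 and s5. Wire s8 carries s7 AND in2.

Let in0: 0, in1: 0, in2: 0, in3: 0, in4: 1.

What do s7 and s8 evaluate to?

s7 = 1  s8 = 0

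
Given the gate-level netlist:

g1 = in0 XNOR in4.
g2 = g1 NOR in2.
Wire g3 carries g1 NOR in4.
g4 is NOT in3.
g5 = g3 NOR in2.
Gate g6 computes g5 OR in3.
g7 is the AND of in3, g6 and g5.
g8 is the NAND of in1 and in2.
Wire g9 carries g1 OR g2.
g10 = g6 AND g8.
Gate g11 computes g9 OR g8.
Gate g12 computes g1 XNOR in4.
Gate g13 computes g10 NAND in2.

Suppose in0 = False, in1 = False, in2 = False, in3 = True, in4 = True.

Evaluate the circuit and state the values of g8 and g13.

g8 = True, g13 = True

g1 = in0 XNOR in4 = False XNOR True = False
g3 = g1 NOR in4 = False NOR True = False
g5 = g3 NOR in2 = False NOR False = True
g6 = g5 OR in3 = True OR True = True
g8 = in1 NAND in2 = False NAND False = True
g10 = g6 AND g8 = True AND True = True
g13 = g10 NAND in2 = True NAND False = True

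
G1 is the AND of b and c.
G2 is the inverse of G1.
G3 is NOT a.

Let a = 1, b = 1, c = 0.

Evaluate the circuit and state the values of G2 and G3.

G2 = 1, G3 = 0

G1 = b AND c = 1 AND 0 = 0
G2 = NOT G1 = NOT 0 = 1
G3 = NOT a = NOT 1 = 0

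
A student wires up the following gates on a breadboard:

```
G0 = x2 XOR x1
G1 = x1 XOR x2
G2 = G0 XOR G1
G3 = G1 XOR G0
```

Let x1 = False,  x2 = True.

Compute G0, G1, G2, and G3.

G0 = True, G1 = True, G2 = False, G3 = False

G0 = x2 XOR x1 = True XOR False = True
G1 = x1 XOR x2 = False XOR True = True
G2 = G0 XOR G1 = True XOR True = False
G3 = G1 XOR G0 = True XOR True = False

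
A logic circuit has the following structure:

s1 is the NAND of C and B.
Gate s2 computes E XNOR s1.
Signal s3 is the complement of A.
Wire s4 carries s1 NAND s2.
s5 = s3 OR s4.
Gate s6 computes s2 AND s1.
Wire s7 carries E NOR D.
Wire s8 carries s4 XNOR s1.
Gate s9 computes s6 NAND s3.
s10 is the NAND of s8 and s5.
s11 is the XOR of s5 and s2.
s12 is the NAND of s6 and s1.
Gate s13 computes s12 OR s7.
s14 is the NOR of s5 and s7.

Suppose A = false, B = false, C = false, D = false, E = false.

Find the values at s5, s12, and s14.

s1 = C NAND B = false NAND false = true
s2 = E XNOR s1 = false XNOR true = false
s3 = NOT A = NOT false = true
s4 = s1 NAND s2 = true NAND false = true
s5 = s3 OR s4 = true OR true = true
s6 = s2 AND s1 = false AND true = false
s7 = E NOR D = false NOR false = true
s12 = s6 NAND s1 = false NAND true = true
s14 = s5 NOR s7 = true NOR true = false

s5 = true; s12 = true; s14 = false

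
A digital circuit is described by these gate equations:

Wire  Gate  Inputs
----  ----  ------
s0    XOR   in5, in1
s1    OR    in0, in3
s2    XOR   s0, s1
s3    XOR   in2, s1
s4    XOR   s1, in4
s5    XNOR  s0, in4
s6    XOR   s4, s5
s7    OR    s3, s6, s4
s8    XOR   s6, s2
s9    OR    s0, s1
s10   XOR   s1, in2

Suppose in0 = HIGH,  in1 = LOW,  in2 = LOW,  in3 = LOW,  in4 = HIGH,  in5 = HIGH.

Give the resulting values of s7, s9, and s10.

s7 = HIGH  s9 = HIGH  s10 = HIGH

s0 = in5 XOR in1 = HIGH XOR LOW = HIGH
s1 = in0 OR in3 = HIGH OR LOW = HIGH
s3 = in2 XOR s1 = LOW XOR HIGH = HIGH
s4 = s1 XOR in4 = HIGH XOR HIGH = LOW
s5 = s0 XNOR in4 = HIGH XNOR HIGH = HIGH
s6 = s4 XOR s5 = LOW XOR HIGH = HIGH
s7 = s3 OR s6 OR s4 = HIGH OR HIGH OR LOW = HIGH
s9 = s0 OR s1 = HIGH OR HIGH = HIGH
s10 = s1 XOR in2 = HIGH XOR LOW = HIGH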